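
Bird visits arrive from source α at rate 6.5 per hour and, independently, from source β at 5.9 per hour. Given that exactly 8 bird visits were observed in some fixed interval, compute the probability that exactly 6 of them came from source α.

Given the total, each event is independently from source α with probability p = λ_α/(λ_α+λ_β) = 6.5/12.4 ≈ 0.5242.
So K ~ Binomial(8, 6.5/12.4): P(K = 6) = C(8,6) · (6.5/12.4)^6 · (5.9/12.4)^2 ≈ 0.1315.

0.1315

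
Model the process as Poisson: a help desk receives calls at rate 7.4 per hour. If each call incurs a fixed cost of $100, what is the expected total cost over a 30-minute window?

$370

E[N] = 7.4 × 0.5 = 3.7 (a 30-minute window = 0.5 hours); E[cost] = 3.7 × $100 = $370.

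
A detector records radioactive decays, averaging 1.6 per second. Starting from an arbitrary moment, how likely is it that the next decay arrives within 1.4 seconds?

Inter-arrival times are exponential with rate λ = 1.6 per second.
P(T ≤ 1.4) = 1 − e^(−λt) = 1 − e^(−1.6 × 1.4) = 1 − e^(−2.24) ≈ 0.8935.

0.8935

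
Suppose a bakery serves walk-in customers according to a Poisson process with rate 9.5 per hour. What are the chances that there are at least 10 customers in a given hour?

0.4782

With mean μ = 9.5 per hour,
P(N ≥ 10) = 1 − P(N ≤ 9) = 1 − Σ_{j=0}^{9} e^(−μ) μ^j/j! ≈ 0.4782.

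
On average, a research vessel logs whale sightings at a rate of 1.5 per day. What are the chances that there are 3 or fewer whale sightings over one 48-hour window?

0.6472

Over the interval, μ = 1.5 × 2 = 3 (a 48-hour window = 2 days).
P(N ≤ 3) = Σ_{j=0}^{3} e^(−μ) μ^j/j! ≈ 0.6472.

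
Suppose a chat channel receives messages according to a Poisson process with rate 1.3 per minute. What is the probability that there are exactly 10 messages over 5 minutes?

Over the interval, μ = 1.3 × 5 = 6.5 (5 minutes).
P(N = 10) = e^(−μ) μ^10/10! = e^(−6.5) · 6.5^10/3628800 ≈ 0.0558.

0.0558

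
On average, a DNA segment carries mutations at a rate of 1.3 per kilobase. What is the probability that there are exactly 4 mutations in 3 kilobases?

Over the interval, μ = 1.3 × 3 = 3.9 (3 kilobases).
P(N = 4) = e^(−μ) μ^4/4! = e^(−3.9) · 3.9^4/24 ≈ 0.1951.

0.1951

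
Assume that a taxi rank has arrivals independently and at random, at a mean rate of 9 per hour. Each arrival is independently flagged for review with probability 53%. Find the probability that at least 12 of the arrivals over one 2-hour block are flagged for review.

0.2523

Thinning: the arrivals that are flagged for review themselves form a Poisson process with rate 0.53 × 9 = 4.77 per hour.
Over the interval, μ = 4.77 × 2 = 9.54 (a 2-hour block = 2 hours).
P(N ≥ 12) = 1 − P(N ≤ 11) ≈ 0.2523.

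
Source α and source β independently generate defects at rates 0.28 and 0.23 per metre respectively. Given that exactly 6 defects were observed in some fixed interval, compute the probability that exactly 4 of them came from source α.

Given the total, each event is independently from source α with probability p = λ_α/(λ_α+λ_β) = 0.28/0.51 ≈ 0.5490.
So K ~ Binomial(6, 0.28/0.51): P(K = 4) = C(6,4) · (0.28/0.51)^4 · (0.23/0.51)^2 ≈ 0.2772.

0.2772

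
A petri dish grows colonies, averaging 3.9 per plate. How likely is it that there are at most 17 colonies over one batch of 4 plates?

Over the interval, μ = 3.9 × 4 = 15.6 (a batch of 4 plates = 4 plates).
P(N ≤ 17) = Σ_{j=0}^{17} e^(−μ) μ^j/j! ≈ 0.6962.

0.6962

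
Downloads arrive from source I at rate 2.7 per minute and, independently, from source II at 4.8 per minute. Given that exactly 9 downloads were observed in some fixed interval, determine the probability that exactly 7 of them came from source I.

0.0116

Given the total, each event is independently from source I with probability p = λ_I/(λ_I+λ_II) = 2.7/7.5 = 0.3600.
So K ~ Binomial(9, 2.7/7.5): P(K = 7) = C(9,7) · (2.7/7.5)^7 · (4.8/7.5)^2 ≈ 0.0116.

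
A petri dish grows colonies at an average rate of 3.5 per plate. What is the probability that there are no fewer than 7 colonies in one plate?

0.0653

With mean μ = 3.5 per plate,
P(N ≥ 7) = 1 − P(N ≤ 6) = 1 − Σ_{j=0}^{6} e^(−μ) μ^j/j! ≈ 0.0653.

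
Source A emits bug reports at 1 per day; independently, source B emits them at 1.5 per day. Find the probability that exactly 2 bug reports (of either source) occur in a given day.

0.2565

Independent Poisson processes superpose: combined rate λ = 1 + 1.5 = 2.5 per day.
So μ = 2.5.
P(N = 2) = e^(−2.5) · 2.5^2/2! ≈ 0.2565.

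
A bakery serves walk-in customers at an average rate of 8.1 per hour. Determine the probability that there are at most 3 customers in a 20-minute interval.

0.7141

Over the interval, μ = 8.1 × 1/3 = 2.7 (a 20-minute interval = 1/3 hours).
P(N ≤ 3) = Σ_{j=0}^{3} e^(−μ) μ^j/j! ≈ 0.7141.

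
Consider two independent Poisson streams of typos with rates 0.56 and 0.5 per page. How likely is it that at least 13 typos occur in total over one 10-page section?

Independent Poisson processes superpose: combined rate λ = 0.56 + 0.5 = 1.06 per page.
Over the interval, μ = 1.06 × 10 = 10.6 (a 10-page section = 10 pages).
P(N ≥ 13) = 1 − P(N ≤ 12) ≈ 0.2684.

0.2684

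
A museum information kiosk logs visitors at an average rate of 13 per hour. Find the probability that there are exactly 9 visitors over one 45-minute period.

0.1279

Over the interval, μ = 13 × 0.75 = 9.75 (a 45-minute period = 0.75 hours).
P(N = 9) = e^(−μ) μ^9/9! = e^(−9.75) · 9.75^9/362880 ≈ 0.1279.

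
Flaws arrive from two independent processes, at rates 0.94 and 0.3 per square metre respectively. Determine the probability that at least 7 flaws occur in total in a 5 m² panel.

Independent Poisson processes superpose: combined rate λ = 0.94 + 0.3 = 1.24 per square metre.
Over the interval, μ = 1.24 × 5 = 6.2 (a 5 m² panel = 5 square metres).
P(N ≥ 7) = 1 − P(N ≤ 6) ≈ 0.4258.

0.4258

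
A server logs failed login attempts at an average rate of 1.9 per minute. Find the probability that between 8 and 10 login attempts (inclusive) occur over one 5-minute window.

Over the interval, μ = 1.9 × 5 = 9.5 (a 5-minute window = 5 minutes).
P(8 ≤ N ≤ 10) = Σ_{j=8}^{10} e^(−9.5) · 9.5^j/j! ≈ 0.3767.

0.3767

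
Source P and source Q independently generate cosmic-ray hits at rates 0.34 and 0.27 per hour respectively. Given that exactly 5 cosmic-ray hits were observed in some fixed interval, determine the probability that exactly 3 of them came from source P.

Given the total, each event is independently from source P with probability p = λ_P/(λ_P+λ_Q) = 0.34/0.61 ≈ 0.5574.
So K ~ Binomial(5, 0.34/0.61): P(K = 3) = C(5,3) · (0.34/0.61)^3 · (0.27/0.61)^2 ≈ 0.3392.

0.3392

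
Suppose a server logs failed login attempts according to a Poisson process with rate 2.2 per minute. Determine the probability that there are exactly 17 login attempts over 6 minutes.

Over the interval, μ = 2.2 × 6 = 13.2 (6 minutes).
P(N = 17) = e^(−μ) μ^17/17! = e^(−13.2) · 13.2^17/355687428096000 ≈ 0.0583.

0.0583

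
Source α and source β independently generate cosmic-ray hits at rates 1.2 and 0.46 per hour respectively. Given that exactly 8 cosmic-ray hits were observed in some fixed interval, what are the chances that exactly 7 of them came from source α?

0.2287

Given the total, each event is independently from source α with probability p = λ_α/(λ_α+λ_β) = 1.2/1.66 ≈ 0.7229.
So K ~ Binomial(8, 1.2/1.66): P(K = 7) = C(8,7) · (1.2/1.66)^7 · (0.46/1.66)^1 ≈ 0.2287.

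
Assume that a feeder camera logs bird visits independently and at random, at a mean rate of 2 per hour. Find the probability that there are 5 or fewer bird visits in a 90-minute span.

Over the interval, μ = 2 × 1.5 = 3 (a 90-minute span = 1.5 hours).
P(N ≤ 5) = Σ_{j=0}^{5} e^(−μ) μ^j/j! ≈ 0.9161.

0.9161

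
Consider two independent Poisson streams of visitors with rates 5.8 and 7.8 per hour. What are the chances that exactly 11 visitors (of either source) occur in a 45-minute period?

0.1158

Independent Poisson processes superpose: combined rate λ = 5.8 + 7.8 = 13.6 per hour.
Over the interval, μ = 13.6 × 0.75 = 10.2 (a 45-minute period = 0.75 hours).
P(N = 11) = e^(−10.2) · 10.2^11/11! ≈ 0.1158.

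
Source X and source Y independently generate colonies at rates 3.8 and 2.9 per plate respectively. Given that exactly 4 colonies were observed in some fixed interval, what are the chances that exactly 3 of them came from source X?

Given the total, each event is independently from source X with probability p = λ_X/(λ_X+λ_Y) = 3.8/6.7 ≈ 0.5672.
So K ~ Binomial(4, 3.8/6.7): P(K = 3) = C(4,3) · (3.8/6.7)^3 · (2.9/6.7)^1 ≈ 0.3159.

0.3159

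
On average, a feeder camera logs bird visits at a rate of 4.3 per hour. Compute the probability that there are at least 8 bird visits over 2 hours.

0.6272

Over the interval, μ = 4.3 × 2 = 8.6 (2 hours).
P(N ≥ 8) = 1 − P(N ≤ 7) = 1 − Σ_{j=0}^{7} e^(−μ) μ^j/j! ≈ 0.6272.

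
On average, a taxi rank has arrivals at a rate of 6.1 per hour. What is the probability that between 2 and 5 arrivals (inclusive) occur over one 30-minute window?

0.7192

Over the interval, μ = 6.1 × 0.5 = 3.05 (a 30-minute window = 0.5 hours).
P(2 ≤ N ≤ 5) = Σ_{j=2}^{5} e^(−3.05) · 3.05^j/j! ≈ 0.7192.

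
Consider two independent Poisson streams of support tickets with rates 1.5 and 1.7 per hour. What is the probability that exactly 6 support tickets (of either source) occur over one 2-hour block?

0.1586

Independent Poisson processes superpose: combined rate λ = 1.5 + 1.7 = 3.2 per hour.
Over the interval, μ = 3.2 × 2 = 6.4 (a 2-hour block = 2 hours).
P(N = 6) = e^(−6.4) · 6.4^6/6! ≈ 0.1586.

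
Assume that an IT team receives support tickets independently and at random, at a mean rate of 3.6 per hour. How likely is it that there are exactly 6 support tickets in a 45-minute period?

0.0362

Over the interval, μ = 3.6 × 0.75 = 2.7 (a 45-minute period = 0.75 hours).
P(N = 6) = e^(−μ) μ^6/6! = e^(−2.7) · 2.7^6/720 ≈ 0.0362.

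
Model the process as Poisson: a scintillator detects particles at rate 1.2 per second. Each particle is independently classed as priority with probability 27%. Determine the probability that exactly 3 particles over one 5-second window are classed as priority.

0.1402

Thinning: the particles that are classed as priority themselves form a Poisson process with rate 0.27 × 1.2 = 0.324 per second.
Over the interval, μ = 0.324 × 5 = 1.62 (a 5-second window = 5 seconds).
P(N = 3) = e^(−1.62) · 1.62^3/3! ≈ 0.1402.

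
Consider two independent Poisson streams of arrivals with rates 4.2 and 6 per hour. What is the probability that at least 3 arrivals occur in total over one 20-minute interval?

0.6603

Independent Poisson processes superpose: combined rate λ = 4.2 + 6 = 10.2 per hour.
Over the interval, μ = 10.2 × 1/3 = 3.4 (a 20-minute interval = 1/3 hours).
P(N ≥ 3) = 1 − P(N ≤ 2) ≈ 0.6603.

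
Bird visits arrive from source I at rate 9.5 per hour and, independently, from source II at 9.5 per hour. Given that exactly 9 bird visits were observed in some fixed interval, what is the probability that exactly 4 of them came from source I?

0.2461

Given the total, each event is independently from source I with probability p = λ_I/(λ_I+λ_II) = 9.5/19 = 0.5000.
So K ~ Binomial(9, 9.5/19): P(K = 4) = C(9,4) · (9.5/19)^4 · (9.5/19)^5 ≈ 0.2461.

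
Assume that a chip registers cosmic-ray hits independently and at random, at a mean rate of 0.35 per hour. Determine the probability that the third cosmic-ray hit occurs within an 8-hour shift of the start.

Over the interval, μ = 0.35 × 8 = 2.8 (an 8-hour shift = 8 hours).
The third arrival falls in the interval iff at least 3 events occur there: P(S_3 ≤ t) = P(N ≥ 3) = 1 − P(N ≤ 2) ≈ 0.5305.

0.5305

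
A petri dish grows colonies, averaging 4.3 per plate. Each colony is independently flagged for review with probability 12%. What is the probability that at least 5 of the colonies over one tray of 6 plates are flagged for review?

0.2011

Thinning: the colonies that are flagged for review themselves form a Poisson process with rate 0.12 × 4.3 = 0.516 per plate.
Over the interval, μ = 0.516 × 6 = 3.096 (a tray of 6 plates = 6 plates).
P(N ≥ 5) = 1 − P(N ≤ 4) ≈ 0.2011.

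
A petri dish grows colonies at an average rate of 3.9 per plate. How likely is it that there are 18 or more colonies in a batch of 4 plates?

Over the interval, μ = 3.9 × 4 = 15.6 (a batch of 4 plates = 4 plates).
P(N ≥ 18) = 1 − P(N ≤ 17) = 1 − Σ_{j=0}^{17} e^(−μ) μ^j/j! ≈ 0.3038.

0.3038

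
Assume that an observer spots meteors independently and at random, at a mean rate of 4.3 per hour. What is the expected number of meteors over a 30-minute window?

2.15

E[N] = λt = 4.3 × 0.5 = 2.15 (a 30-minute window = 0.5 hours).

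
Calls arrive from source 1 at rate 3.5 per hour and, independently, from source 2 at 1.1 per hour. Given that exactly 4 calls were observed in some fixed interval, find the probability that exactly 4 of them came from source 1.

0.3352

Given the total, each event is independently from source 1 with probability p = λ_1/(λ_1+λ_2) = 3.5/4.6 ≈ 0.7609.
So K ~ Binomial(4, 3.5/4.6): P(K = 4) = C(4,4) · (3.5/4.6)^4 · (1.1/4.6)^0 ≈ 0.3352.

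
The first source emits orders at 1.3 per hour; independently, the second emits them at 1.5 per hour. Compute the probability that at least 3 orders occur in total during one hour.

Independent Poisson processes superpose: combined rate λ = 1.3 + 1.5 = 2.8 per hour.
So μ = 2.8.
P(N ≥ 3) = 1 − P(N ≤ 2) ≈ 0.5305.

0.5305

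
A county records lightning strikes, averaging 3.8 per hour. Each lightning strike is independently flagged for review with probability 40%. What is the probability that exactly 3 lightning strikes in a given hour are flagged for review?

Thinning: the lightning strikes that are flagged for review themselves form a Poisson process with rate 0.4 × 3.8 = 1.52 per hour.
So μ = 1.52.
P(N = 3) = e^(−1.52) · 1.52^3/3! ≈ 0.1280.

0.1280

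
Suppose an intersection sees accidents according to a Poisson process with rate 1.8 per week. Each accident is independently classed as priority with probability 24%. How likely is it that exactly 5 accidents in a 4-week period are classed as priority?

Thinning: the accidents that are classed as priority themselves form a Poisson process with rate 0.24 × 1.8 = 0.432 per week.
Over the interval, μ = 0.432 × 4 = 1.728 (a 4-week period = 4 weeks).
P(N = 5) = e^(−1.728) · 1.728^5/5! ≈ 0.0228.

0.0228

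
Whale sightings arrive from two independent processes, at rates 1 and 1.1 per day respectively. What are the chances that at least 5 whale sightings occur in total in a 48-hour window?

0.4102

Independent Poisson processes superpose: combined rate λ = 1 + 1.1 = 2.1 per day.
Over the interval, μ = 2.1 × 2 = 4.2 (a 48-hour window = 2 days).
P(N ≥ 5) = 1 − P(N ≤ 4) ≈ 0.4102.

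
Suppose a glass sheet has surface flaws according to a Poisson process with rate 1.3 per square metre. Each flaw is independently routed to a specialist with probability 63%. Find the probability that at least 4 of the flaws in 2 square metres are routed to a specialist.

Thinning: the flaws that are routed to a specialist themselves form a Poisson process with rate 0.63 × 1.3 = 0.819 per square metre.
Over the interval, μ = 0.819 × 2 = 1.638 (2 square metres).
P(N ≥ 4) = 1 − P(N ≤ 3) ≈ 0.0841.

0.0841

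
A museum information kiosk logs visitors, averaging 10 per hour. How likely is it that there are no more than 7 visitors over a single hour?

With mean μ = 10 per hour,
P(N ≤ 7) = Σ_{j=0}^{7} e^(−μ) μ^j/j! ≈ 0.2202.

0.2202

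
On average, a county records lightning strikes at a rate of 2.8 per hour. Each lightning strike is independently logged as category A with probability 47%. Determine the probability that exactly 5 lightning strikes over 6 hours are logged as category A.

Thinning: the lightning strikes that are logged as category A themselves form a Poisson process with rate 0.47 × 2.8 = 1.316 per hour.
Over the interval, μ = 1.316 × 6 = 7.896 (6 hours).
P(N = 5) = e^(−7.896) · 7.896^5/5! ≈ 0.0952.

0.0952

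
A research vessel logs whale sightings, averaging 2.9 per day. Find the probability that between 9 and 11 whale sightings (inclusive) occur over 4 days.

0.3250

Over the interval, μ = 2.9 × 4 = 11.6 (4 days).
P(9 ≤ N ≤ 11) = Σ_{j=9}^{11} e^(−11.6) · 11.6^j/j! ≈ 0.3250.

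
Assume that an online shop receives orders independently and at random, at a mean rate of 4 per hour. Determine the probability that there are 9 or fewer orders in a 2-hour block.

0.7166

Over the interval, μ = 4 × 2 = 8 (a 2-hour block = 2 hours).
P(N ≤ 9) = Σ_{j=0}^{9} e^(−μ) μ^j/j! ≈ 0.7166.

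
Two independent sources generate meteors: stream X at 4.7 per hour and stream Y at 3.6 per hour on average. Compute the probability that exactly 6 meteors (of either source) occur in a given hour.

0.1128

Independent Poisson processes superpose: combined rate λ = 4.7 + 3.6 = 8.3 per hour.
So μ = 8.3.
P(N = 6) = e^(−8.3) · 8.3^6/6! ≈ 0.1128.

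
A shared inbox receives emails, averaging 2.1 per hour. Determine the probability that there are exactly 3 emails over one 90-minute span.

Over the interval, μ = 2.1 × 1.5 = 3.15 (a 90-minute span = 1.5 hours).
P(N = 3) = e^(−μ) μ^3/3! = e^(−3.15) · 3.15^3/6 ≈ 0.2232.

0.2232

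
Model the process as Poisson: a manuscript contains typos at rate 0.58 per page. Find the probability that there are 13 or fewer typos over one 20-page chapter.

0.7230

Over the interval, μ = 0.58 × 20 = 11.6 (a 20-page chapter = 20 pages).
P(N ≤ 13) = Σ_{j=0}^{13} e^(−μ) μ^j/j! ≈ 0.7230.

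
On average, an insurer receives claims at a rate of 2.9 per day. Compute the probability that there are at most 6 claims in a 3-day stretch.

Over the interval, μ = 2.9 × 3 = 8.7 (a 3-day stretch = 3 days).
P(N ≤ 6) = Σ_{j=0}^{6} e^(−μ) μ^j/j! ≈ 0.2355.

0.2355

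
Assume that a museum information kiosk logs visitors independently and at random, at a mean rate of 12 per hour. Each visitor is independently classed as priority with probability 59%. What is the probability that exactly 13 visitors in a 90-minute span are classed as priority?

0.0857

Thinning: the visitors that are classed as priority themselves form a Poisson process with rate 0.59 × 12 = 7.08 per hour.
Over the interval, μ = 7.08 × 1.5 = 10.62 (a 90-minute span = 1.5 hours).
P(N = 13) = e^(−10.62) · 10.62^13/13! ≈ 0.0857.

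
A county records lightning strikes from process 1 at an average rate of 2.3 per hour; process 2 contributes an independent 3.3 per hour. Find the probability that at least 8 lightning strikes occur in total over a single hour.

Independent Poisson processes superpose: combined rate λ = 2.3 + 3.3 = 5.6 per hour.
So μ = 5.6.
P(N ≥ 8) = 1 − P(N ≤ 7) ≈ 0.2030.

0.2030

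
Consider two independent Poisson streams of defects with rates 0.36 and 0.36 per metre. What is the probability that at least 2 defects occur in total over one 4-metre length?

0.7822

Independent Poisson processes superpose: combined rate λ = 0.36 + 0.36 = 0.72 per metre.
Over the interval, μ = 0.72 × 4 = 2.88 (a 4-metre length = 4 metres).
P(N ≥ 2) = 1 − P(N ≤ 1) ≈ 0.7822.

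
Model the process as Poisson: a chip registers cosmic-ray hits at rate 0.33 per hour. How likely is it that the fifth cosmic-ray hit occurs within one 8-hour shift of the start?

0.1283

Over the interval, μ = 0.33 × 8 = 2.64 (an 8-hour shift = 8 hours).
The fifth arrival falls in the interval iff at least 5 events occur there: P(S_5 ≤ t) = P(N ≥ 5) = 1 − P(N ≤ 4) ≈ 0.1283.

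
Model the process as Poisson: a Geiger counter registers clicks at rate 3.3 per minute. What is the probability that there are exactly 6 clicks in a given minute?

0.0662

With mean μ = 3.3 per minute,
P(N = 6) = e^(−μ) μ^6/6! = e^(−3.3) · 3.3^6/720 ≈ 0.0662.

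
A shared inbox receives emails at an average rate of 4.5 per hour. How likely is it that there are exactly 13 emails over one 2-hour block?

0.0504

Over the interval, μ = 4.5 × 2 = 9 (a 2-hour block = 2 hours).
P(N = 13) = e^(−μ) μ^13/13! = e^(−9) · 9^13/6227020800 ≈ 0.0504.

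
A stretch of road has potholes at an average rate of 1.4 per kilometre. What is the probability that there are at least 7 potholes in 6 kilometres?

Over the interval, μ = 1.4 × 6 = 8.4 (6 kilometres).
P(N ≥ 7) = 1 − P(N ≤ 6) = 1 − Σ_{j=0}^{6} e^(−μ) μ^j/j! ≈ 0.7330.

0.7330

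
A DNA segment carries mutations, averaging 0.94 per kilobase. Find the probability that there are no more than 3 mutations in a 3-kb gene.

0.6875

Over the interval, μ = 0.94 × 3 = 2.82 (a 3-kb gene = 3 kilobases).
P(N ≤ 3) = Σ_{j=0}^{3} e^(−μ) μ^j/j! ≈ 0.6875.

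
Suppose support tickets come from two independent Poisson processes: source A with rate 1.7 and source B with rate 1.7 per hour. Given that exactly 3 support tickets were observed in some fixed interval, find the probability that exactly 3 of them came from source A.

Given the total, each event is independently from source A with probability p = λ_A/(λ_A+λ_B) = 1.7/3.4 = 0.5000.
So K ~ Binomial(3, 1.7/3.4): P(K = 3) = C(3,3) · (1.7/3.4)^3 · (1.7/3.4)^0 ≈ 0.1250.

0.1250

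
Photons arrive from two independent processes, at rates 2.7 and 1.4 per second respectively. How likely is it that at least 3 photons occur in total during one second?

Independent Poisson processes superpose: combined rate λ = 2.7 + 1.4 = 4.1 per second.
So μ = 4.1.
P(N ≥ 3) = 1 − P(N ≤ 2) ≈ 0.7762.

0.7762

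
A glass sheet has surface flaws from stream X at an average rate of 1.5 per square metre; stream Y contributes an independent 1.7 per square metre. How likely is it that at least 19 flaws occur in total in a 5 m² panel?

0.2577

Independent Poisson processes superpose: combined rate λ = 1.5 + 1.7 = 3.2 per square metre.
Over the interval, μ = 3.2 × 5 = 16 (a 5 m² panel = 5 square metres).
P(N ≥ 19) = 1 − P(N ≤ 18) ≈ 0.2577.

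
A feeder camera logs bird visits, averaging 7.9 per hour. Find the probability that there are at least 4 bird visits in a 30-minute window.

0.5567

Over the interval, μ = 7.9 × 0.5 = 3.95 (a 30-minute window = 0.5 hours).
P(N ≥ 4) = 1 − P(N ≤ 3) = 1 − Σ_{j=0}^{3} e^(−μ) μ^j/j! ≈ 0.5567.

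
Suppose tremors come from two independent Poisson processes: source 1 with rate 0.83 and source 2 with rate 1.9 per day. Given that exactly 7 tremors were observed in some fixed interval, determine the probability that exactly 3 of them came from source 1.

Given the total, each event is independently from source 1 with probability p = λ_1/(λ_1+λ_2) = 0.83/2.73 ≈ 0.3040.
So K ~ Binomial(7, 0.83/2.73): P(K = 3) = C(7,3) · (0.83/2.73)^3 · (1.9/2.73)^4 ≈ 0.2308.

0.2308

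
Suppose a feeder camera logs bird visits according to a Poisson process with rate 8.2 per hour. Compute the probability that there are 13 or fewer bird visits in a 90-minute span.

0.6495

Over the interval, μ = 8.2 × 1.5 = 12.3 (a 90-minute span = 1.5 hours).
P(N ≤ 13) = Σ_{j=0}^{13} e^(−μ) μ^j/j! ≈ 0.6495.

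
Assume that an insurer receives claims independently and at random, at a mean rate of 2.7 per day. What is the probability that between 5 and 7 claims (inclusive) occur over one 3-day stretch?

0.3450

Over the interval, μ = 2.7 × 3 = 8.1 (a 3-day stretch = 3 days).
P(5 ≤ N ≤ 7) = Σ_{j=5}^{7} e^(−8.1) · 8.1^j/j! ≈ 0.3450.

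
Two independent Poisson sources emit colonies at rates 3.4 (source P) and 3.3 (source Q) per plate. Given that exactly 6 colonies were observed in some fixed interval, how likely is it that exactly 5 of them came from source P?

Given the total, each event is independently from source P with probability p = λ_P/(λ_P+λ_Q) = 3.4/6.7 ≈ 0.5075.
So K ~ Binomial(6, 3.4/6.7): P(K = 5) = C(6,5) · (3.4/6.7)^5 · (3.3/6.7)^1 ≈ 0.0995.

0.0995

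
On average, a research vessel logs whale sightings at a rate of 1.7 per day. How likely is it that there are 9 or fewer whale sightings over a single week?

0.2512

Over the interval, μ = 1.7 × 7 = 11.9 (a week = 7 days).
P(N ≤ 9) = Σ_{j=0}^{9} e^(−μ) μ^j/j! ≈ 0.2512.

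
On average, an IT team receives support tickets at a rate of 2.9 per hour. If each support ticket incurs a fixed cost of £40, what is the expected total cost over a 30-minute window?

E[N] = 2.9 × 0.5 = 1.45 (a 30-minute window = 0.5 hours); E[cost] = 1.45 × £40 = £58.

£58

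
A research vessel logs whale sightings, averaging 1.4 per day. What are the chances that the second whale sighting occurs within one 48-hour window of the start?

Over the interval, μ = 1.4 × 2 = 2.8 (a 48-hour window = 2 days).
The second arrival falls in the interval iff at least 2 events occur there: P(S_2 ≤ t) = P(N ≥ 2) = 1 − P(N ≤ 1) ≈ 0.7689.

0.7689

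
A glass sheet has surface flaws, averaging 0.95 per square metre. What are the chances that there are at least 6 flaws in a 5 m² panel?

Over the interval, μ = 0.95 × 5 = 4.75 (a 5 m² panel = 5 square metres).
P(N ≥ 6) = 1 − P(N ≤ 5) = 1 − Σ_{j=0}^{5} e^(−μ) μ^j/j! ≈ 0.3403.

0.3403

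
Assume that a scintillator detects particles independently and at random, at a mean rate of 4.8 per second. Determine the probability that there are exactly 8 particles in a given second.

With mean μ = 4.8 per second,
P(N = 8) = e^(−μ) μ^8/8! = e^(−4.8) · 4.8^8/40320 ≈ 0.0575.

0.0575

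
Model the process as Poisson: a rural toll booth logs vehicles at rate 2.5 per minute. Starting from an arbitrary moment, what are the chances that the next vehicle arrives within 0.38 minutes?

Inter-arrival times are exponential with rate λ = 2.5 per minute.
P(T ≤ 0.38) = 1 − e^(−λt) = 1 − e^(−2.5 × 0.38) = 1 − e^(−0.95) ≈ 0.6133.

0.6133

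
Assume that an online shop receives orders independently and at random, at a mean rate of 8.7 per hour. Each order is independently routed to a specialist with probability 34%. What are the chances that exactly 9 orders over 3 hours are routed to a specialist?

Thinning: the orders that are routed to a specialist themselves form a Poisson process with rate 0.34 × 8.7 = 2.958 per hour.
Over the interval, μ = 2.958 × 3 = 8.874 (3 hours).
P(N = 9) = e^(−8.874) · 8.874^9/9! ≈ 0.1316.

0.1316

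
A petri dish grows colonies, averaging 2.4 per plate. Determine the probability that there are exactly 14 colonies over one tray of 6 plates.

0.1054

Over the interval, μ = 2.4 × 6 = 14.4 (a tray of 6 plates = 6 plates).
P(N = 14) = e^(−μ) μ^14/14! = e^(−14.4) · 14.4^14/87178291200 ≈ 0.1054.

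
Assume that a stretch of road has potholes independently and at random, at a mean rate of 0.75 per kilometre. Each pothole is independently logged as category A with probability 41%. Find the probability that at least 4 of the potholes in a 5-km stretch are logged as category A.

Thinning: the potholes that are logged as category A themselves form a Poisson process with rate 0.41 × 0.75 = 0.3075 per kilometre.
Over the interval, μ = 0.3075 × 5 = 1.5375 (a 5-km stretch = 5 kilometres).
P(N ≥ 4) = 1 − P(N ≤ 3) ≈ 0.0704.

0.0704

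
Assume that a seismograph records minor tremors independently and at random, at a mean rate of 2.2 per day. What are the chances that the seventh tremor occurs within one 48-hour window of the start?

0.1564

Over the interval, μ = 2.2 × 2 = 4.4 (a 48-hour window = 2 days).
The seventh arrival falls in the interval iff at least 7 events occur there: P(S_7 ≤ t) = P(N ≥ 7) = 1 − P(N ≤ 6) ≈ 0.1564.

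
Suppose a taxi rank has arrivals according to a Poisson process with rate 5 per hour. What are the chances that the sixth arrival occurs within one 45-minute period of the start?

0.1771

Over the interval, μ = 5 × 0.75 = 3.75 (a 45-minute period = 0.75 hours).
The sixth arrival falls in the interval iff at least 6 events occur there: P(S_6 ≤ t) = P(N ≥ 6) = 1 − P(N ≤ 5) ≈ 0.1771.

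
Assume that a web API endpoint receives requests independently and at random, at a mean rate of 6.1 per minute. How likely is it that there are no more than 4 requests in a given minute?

0.2719

With mean μ = 6.1 per minute,
P(N ≤ 4) = Σ_{j=0}^{4} e^(−μ) μ^j/j! ≈ 0.2719.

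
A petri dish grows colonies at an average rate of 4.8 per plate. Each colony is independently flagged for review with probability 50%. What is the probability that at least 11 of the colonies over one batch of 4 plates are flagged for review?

0.3671

Thinning: the colonies that are flagged for review themselves form a Poisson process with rate 0.5 × 4.8 = 2.4 per plate.
Over the interval, μ = 2.4 × 4 = 9.6 (a batch of 4 plates = 4 plates).
P(N ≥ 11) = 1 − P(N ≤ 10) ≈ 0.3671.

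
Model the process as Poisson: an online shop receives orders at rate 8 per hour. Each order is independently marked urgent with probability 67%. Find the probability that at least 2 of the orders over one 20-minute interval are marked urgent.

Thinning: the orders that are marked urgent themselves form a Poisson process with rate 0.67 × 8 = 5.36 per hour.
Over the interval, μ = 5.36 × 1/3 ≈ 1.78667 (a 20-minute interval = 1/3 hours).
P(N ≥ 2) = 1 − P(N ≤ 1) ≈ 0.5332.

0.5332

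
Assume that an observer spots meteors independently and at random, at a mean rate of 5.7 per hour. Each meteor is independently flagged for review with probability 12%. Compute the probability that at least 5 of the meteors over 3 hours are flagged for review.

0.0575

Thinning: the meteors that are flagged for review themselves form a Poisson process with rate 0.12 × 5.7 = 0.684 per hour.
Over the interval, μ = 0.684 × 3 = 2.052 (3 hours).
P(N ≥ 5) = 1 − P(N ≤ 4) ≈ 0.0575.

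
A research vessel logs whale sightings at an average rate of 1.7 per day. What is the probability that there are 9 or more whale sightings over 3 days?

0.0748

Over the interval, μ = 1.7 × 3 = 5.1 (3 days).
P(N ≥ 9) = 1 − P(N ≤ 8) = 1 − Σ_{j=0}^{8} e^(−μ) μ^j/j! ≈ 0.0748.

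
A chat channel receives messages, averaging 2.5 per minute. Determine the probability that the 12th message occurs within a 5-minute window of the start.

Over the interval, μ = 2.5 × 5 = 12.5 (a 5-minute window = 5 minutes).
The 12th arrival falls in the interval iff at least 12 events occur there: P(S_12 ≤ t) = P(N ≥ 12) = 1 − P(N ≤ 11) ≈ 0.5942.

0.5942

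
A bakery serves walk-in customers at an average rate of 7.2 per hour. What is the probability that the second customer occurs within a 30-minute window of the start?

0.8743

Over the interval, μ = 7.2 × 0.5 = 3.6 (a 30-minute window = 0.5 hours).
The second arrival falls in the interval iff at least 2 events occur there: P(S_2 ≤ t) = P(N ≥ 2) = 1 − P(N ≤ 1) ≈ 0.8743.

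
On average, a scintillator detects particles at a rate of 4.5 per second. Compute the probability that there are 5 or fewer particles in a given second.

0.7029

With mean μ = 4.5 per second,
P(N ≤ 5) = Σ_{j=0}^{5} e^(−μ) μ^j/j! ≈ 0.7029.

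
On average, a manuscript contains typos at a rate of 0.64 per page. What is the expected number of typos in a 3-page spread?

1.92

E[N] = λt = 0.64 × 3 = 1.92 (a 3-page spread = 3 pages).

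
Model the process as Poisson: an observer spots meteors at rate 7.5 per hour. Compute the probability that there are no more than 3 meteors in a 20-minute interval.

Over the interval, μ = 7.5 × 1/3 = 2.5 (a 20-minute interval = 1/3 hours).
P(N ≤ 3) = Σ_{j=0}^{3} e^(−μ) μ^j/j! ≈ 0.7576.

0.7576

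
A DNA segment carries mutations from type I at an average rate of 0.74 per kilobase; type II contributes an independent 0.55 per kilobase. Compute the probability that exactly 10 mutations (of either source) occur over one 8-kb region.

Independent Poisson processes superpose: combined rate λ = 0.74 + 0.55 = 1.29 per kilobase.
Over the interval, μ = 1.29 × 8 = 10.32 (an 8-kb region = 8 kilobases).
P(N = 10) = e^(−10.32) · 10.32^10/10! ≈ 0.1245.

0.1245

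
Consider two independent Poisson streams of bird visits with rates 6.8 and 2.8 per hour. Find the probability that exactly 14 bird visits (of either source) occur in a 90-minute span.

Independent Poisson processes superpose: combined rate λ = 6.8 + 2.8 = 9.6 per hour.
Over the interval, μ = 9.6 × 1.5 = 14.4 (a 90-minute span = 1.5 hours).
P(N = 14) = e^(−14.4) · 14.4^14/14! ≈ 0.1054.

0.1054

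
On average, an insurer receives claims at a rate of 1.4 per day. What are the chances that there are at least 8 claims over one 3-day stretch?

Over the interval, μ = 1.4 × 3 = 4.2 (a 3-day stretch = 3 days).
P(N ≥ 8) = 1 − P(N ≤ 7) = 1 − Σ_{j=0}^{7} e^(−μ) μ^j/j! ≈ 0.0639.

0.0639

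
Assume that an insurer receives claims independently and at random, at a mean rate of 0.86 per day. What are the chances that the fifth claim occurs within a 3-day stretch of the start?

0.1198

Over the interval, μ = 0.86 × 3 = 2.58 (a 3-day stretch = 3 days).
The fifth arrival falls in the interval iff at least 5 events occur there: P(S_5 ≤ t) = P(N ≥ 5) = 1 − P(N ≤ 4) ≈ 0.1198.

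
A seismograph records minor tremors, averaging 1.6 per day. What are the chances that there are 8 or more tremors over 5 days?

0.5470

Over the interval, μ = 1.6 × 5 = 8 (5 days).
P(N ≥ 8) = 1 − P(N ≤ 7) = 1 − Σ_{j=0}^{7} e^(−μ) μ^j/j! ≈ 0.5470.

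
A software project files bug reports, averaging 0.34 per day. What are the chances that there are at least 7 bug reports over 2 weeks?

0.2036

Over the interval, μ = 0.34 × 14 = 4.76 (2 weeks = 14 days).
P(N ≥ 7) = 1 − P(N ≤ 6) = 1 − Σ_{j=0}^{6} e^(−μ) μ^j/j! ≈ 0.2036.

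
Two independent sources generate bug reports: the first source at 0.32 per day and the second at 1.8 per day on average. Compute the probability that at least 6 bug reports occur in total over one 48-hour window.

Independent Poisson processes superpose: combined rate λ = 0.32 + 1.8 = 2.12 per day.
Over the interval, μ = 2.12 × 2 = 4.24 (a 48-hour window = 2 days).
P(N ≥ 6) = 1 − P(N ≤ 5) ≈ 0.2534.

0.2534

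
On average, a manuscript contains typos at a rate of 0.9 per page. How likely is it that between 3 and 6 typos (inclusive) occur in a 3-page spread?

Over the interval, μ = 0.9 × 3 = 2.7 (a 3-page spread = 3 pages).
P(3 ≤ N ≤ 6) = Σ_{j=3}^{6} e^(−2.7) · 2.7^j/j! ≈ 0.4858.

0.4858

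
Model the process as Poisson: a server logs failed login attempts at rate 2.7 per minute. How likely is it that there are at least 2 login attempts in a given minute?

0.7513

With mean μ = 2.7 per minute,
P(N ≥ 2) = 1 − P(N ≤ 1) = 1 − Σ_{j=0}^{1} e^(−μ) μ^j/j! ≈ 0.7513.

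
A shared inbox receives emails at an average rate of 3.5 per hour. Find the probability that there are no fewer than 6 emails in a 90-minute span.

0.4278

Over the interval, μ = 3.5 × 1.5 = 5.25 (a 90-minute span = 1.5 hours).
P(N ≥ 6) = 1 − P(N ≤ 5) = 1 − Σ_{j=0}^{5} e^(−μ) μ^j/j! ≈ 0.4278.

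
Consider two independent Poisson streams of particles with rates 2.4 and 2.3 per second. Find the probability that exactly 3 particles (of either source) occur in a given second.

0.1574

Independent Poisson processes superpose: combined rate λ = 2.4 + 2.3 = 4.7 per second.
So μ = 4.7.
P(N = 3) = e^(−4.7) · 4.7^3/3! ≈ 0.1574.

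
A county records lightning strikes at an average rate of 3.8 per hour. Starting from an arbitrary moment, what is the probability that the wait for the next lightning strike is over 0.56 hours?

0.1191

The wait for the next event is exponential with rate λ = 3.8 per hour.
P(T > 0.56) = e^(−λt) = e^(−3.8 × 0.56) = e^(−2.128) ≈ 0.1191.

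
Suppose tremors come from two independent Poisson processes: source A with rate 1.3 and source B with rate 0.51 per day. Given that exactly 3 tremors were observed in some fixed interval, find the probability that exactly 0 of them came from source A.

0.0224

Given the total, each event is independently from source A with probability p = λ_A/(λ_A+λ_B) = 1.3/1.81 ≈ 0.7182.
So K ~ Binomial(3, 1.3/1.81): P(K = 0) = C(3,0) · (1.3/1.81)^0 · (0.51/1.81)^3 ≈ 0.0224.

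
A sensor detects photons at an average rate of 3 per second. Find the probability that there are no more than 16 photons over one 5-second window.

Over the interval, μ = 3 × 5 = 15 (a 5-second window = 5 seconds).
P(N ≤ 16) = Σ_{j=0}^{16} e^(−μ) μ^j/j! ≈ 0.6641.

0.6641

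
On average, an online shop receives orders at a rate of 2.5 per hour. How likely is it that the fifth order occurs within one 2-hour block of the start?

Over the interval, μ = 2.5 × 2 = 5 (a 2-hour block = 2 hours).
The fifth arrival falls in the interval iff at least 5 events occur there: P(S_5 ≤ t) = P(N ≥ 5) = 1 − P(N ≤ 4) ≈ 0.5595.

0.5595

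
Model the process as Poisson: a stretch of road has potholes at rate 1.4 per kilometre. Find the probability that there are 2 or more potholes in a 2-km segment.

0.7689

Over the interval, μ = 1.4 × 2 = 2.8 (a 2-km segment = 2 kilometres).
P(N ≥ 2) = 1 − P(N ≤ 1) = 1 − Σ_{j=0}^{1} e^(−μ) μ^j/j! ≈ 0.7689.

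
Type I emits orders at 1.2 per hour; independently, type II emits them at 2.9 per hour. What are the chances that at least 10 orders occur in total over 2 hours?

Independent Poisson processes superpose: combined rate λ = 1.2 + 2.9 = 4.1 per hour.
Over the interval, μ = 4.1 × 2 = 8.2 (2 hours).
P(N ≥ 10) = 1 − P(N ≤ 9) ≈ 0.3085.

0.3085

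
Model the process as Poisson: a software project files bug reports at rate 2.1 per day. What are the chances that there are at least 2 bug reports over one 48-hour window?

Over the interval, μ = 2.1 × 2 = 4.2 (a 48-hour window = 2 days).
P(N ≥ 2) = 1 − P(N ≤ 1) = 1 − Σ_{j=0}^{1} e^(−μ) μ^j/j! ≈ 0.9220.

0.9220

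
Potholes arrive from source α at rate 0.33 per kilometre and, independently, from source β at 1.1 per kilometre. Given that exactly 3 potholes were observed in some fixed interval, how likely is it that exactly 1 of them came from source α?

Given the total, each event is independently from source α with probability p = λ_α/(λ_α+λ_β) = 0.33/1.43 ≈ 0.2308.
So K ~ Binomial(3, 0.33/1.43): P(K = 1) = C(3,1) · (0.33/1.43)^1 · (1.1/1.43)^2 ≈ 0.4096.

0.4096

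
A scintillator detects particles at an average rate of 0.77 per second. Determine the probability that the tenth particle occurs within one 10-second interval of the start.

Over the interval, μ = 0.77 × 10 = 7.7 (a 10-second interval = 10 seconds).
The tenth arrival falls in the interval iff at least 10 events occur there: P(S_10 ≤ t) = P(N ≥ 10) = 1 − P(N ≤ 9) ≈ 0.2469.

0.2469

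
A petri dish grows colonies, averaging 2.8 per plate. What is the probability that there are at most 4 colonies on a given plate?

With mean μ = 2.8 per plate,
P(N ≤ 4) = Σ_{j=0}^{4} e^(−μ) μ^j/j! ≈ 0.8477.

0.8477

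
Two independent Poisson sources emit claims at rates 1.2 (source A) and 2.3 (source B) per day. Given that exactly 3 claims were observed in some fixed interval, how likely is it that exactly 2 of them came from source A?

0.2317

Given the total, each event is independently from source A with probability p = λ_A/(λ_A+λ_B) = 1.2/3.5 ≈ 0.3429.
So K ~ Binomial(3, 1.2/3.5): P(K = 2) = C(3,2) · (1.2/3.5)^2 · (2.3/3.5)^1 ≈ 0.2317.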